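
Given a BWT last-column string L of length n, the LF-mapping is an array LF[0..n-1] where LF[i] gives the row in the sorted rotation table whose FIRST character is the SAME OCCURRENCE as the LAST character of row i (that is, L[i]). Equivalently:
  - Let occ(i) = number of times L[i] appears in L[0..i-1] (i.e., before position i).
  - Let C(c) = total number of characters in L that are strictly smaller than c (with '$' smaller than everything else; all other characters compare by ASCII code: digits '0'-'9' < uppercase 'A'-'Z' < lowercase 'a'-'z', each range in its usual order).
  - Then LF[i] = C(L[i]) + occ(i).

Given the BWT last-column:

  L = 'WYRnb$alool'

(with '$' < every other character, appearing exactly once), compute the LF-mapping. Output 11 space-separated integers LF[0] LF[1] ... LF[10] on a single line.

Char counts: '$':1, 'R':1, 'W':1, 'Y':1, 'a':1, 'b':1, 'l':2, 'n':1, 'o':2
C (first-col start): C('$')=0, C('R')=1, C('W')=2, C('Y')=3, C('a')=4, C('b')=5, C('l')=6, C('n')=8, C('o')=9
L[0]='W': occ=0, LF[0]=C('W')+0=2+0=2
L[1]='Y': occ=0, LF[1]=C('Y')+0=3+0=3
L[2]='R': occ=0, LF[2]=C('R')+0=1+0=1
L[3]='n': occ=0, LF[3]=C('n')+0=8+0=8
L[4]='b': occ=0, LF[4]=C('b')+0=5+0=5
L[5]='$': occ=0, LF[5]=C('$')+0=0+0=0
L[6]='a': occ=0, LF[6]=C('a')+0=4+0=4
L[7]='l': occ=0, LF[7]=C('l')+0=6+0=6
L[8]='o': occ=0, LF[8]=C('o')+0=9+0=9
L[9]='o': occ=1, LF[9]=C('o')+1=9+1=10
L[10]='l': occ=1, LF[10]=C('l')+1=6+1=7

Answer: 2 3 1 8 5 0 4 6 9 10 7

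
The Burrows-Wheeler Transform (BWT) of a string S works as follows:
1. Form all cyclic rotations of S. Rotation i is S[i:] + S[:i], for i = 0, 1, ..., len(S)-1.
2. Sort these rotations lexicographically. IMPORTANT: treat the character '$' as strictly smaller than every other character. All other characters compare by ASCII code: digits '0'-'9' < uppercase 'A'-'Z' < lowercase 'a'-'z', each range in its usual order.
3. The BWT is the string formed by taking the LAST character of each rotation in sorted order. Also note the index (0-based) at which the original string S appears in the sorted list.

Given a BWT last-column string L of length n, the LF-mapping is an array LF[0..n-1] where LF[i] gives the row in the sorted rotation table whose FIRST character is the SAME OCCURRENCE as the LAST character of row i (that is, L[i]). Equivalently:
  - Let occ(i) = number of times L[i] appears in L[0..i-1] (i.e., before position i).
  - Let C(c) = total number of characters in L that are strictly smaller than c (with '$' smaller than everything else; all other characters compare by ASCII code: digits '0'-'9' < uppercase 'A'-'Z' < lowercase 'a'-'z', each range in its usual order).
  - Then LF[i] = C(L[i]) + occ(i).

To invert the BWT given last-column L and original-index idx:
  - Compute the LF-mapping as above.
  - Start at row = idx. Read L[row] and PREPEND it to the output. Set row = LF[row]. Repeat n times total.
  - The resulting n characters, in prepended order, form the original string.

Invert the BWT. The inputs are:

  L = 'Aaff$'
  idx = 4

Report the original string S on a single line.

LF mapping: 1 2 3 4 0
Walk LF starting at row 4, prepending L[row]:
  step 1: row=4, L[4]='$', prepend. Next row=LF[4]=0
  step 2: row=0, L[0]='A', prepend. Next row=LF[0]=1
  step 3: row=1, L[1]='a', prepend. Next row=LF[1]=2
  step 4: row=2, L[2]='f', prepend. Next row=LF[2]=3
  step 5: row=3, L[3]='f', prepend. Next row=LF[3]=4
Reversed output: ffaA$

Answer: ffaA$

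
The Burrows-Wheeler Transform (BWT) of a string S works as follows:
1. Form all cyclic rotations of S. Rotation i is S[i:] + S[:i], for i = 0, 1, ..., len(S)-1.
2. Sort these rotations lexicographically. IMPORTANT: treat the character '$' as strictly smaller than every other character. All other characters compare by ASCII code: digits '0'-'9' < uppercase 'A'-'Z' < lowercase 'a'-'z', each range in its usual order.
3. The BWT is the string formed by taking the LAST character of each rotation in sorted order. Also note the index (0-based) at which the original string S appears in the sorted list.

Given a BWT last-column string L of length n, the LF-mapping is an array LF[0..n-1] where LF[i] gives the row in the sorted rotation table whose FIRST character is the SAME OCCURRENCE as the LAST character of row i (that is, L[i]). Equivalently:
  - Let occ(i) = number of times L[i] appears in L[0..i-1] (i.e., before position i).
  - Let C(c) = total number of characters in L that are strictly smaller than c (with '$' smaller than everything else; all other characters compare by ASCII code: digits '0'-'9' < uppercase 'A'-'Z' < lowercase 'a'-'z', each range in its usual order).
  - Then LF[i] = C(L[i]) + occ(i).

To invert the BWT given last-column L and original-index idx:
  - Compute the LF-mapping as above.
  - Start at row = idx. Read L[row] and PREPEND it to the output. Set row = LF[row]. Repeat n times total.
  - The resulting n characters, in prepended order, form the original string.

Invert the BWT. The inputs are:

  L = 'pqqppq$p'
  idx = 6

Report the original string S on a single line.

Answer: qpppqqp$

Derivation:
LF mapping: 1 5 6 2 3 7 0 4
Walk LF starting at row 6, prepending L[row]:
  step 1: row=6, L[6]='$', prepend. Next row=LF[6]=0
  step 2: row=0, L[0]='p', prepend. Next row=LF[0]=1
  step 3: row=1, L[1]='q', prepend. Next row=LF[1]=5
  step 4: row=5, L[5]='q', prepend. Next row=LF[5]=7
  step 5: row=7, L[7]='p', prepend. Next row=LF[7]=4
  step 6: row=4, L[4]='p', prepend. Next row=LF[4]=3
  step 7: row=3, L[3]='p', prepend. Next row=LF[3]=2
  step 8: row=2, L[2]='q', prepend. Next row=LF[2]=6
Reversed output: qpppqqp$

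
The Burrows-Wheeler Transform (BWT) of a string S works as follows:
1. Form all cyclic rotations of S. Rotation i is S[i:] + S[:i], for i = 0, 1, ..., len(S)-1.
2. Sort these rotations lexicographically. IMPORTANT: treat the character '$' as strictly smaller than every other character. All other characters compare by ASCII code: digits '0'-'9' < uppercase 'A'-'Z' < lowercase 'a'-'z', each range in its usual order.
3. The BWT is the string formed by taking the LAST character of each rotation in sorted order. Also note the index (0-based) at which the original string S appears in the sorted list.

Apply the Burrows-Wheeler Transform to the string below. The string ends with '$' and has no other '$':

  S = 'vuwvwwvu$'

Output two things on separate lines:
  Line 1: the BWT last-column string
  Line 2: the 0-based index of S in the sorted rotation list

All 9 rotations (rotation i = S[i:]+S[:i]):
  rot[0] = vuwvwwvu$
  rot[1] = uwvwwvu$v
  rot[2] = wvwwvu$vu
  rot[3] = vwwvu$vuw
  rot[4] = wwvu$vuwv
  rot[5] = wvu$vuwvw
  rot[6] = vu$vuwvww
  rot[7] = u$vuwvwwv
  rot[8] = $vuwvwwvu
Sorted (with $ < everything):
  sorted[0] = $vuwvwwvu  (last char: 'u')
  sorted[1] = u$vuwvwwv  (last char: 'v')
  sorted[2] = uwvwwvu$v  (last char: 'v')
  sorted[3] = vu$vuwvww  (last char: 'w')
  sorted[4] = vuwvwwvu$  (last char: '$')
  sorted[5] = vwwvu$vuw  (last char: 'w')
  sorted[6] = wvu$vuwvw  (last char: 'w')
  sorted[7] = wvwwvu$vu  (last char: 'u')
  sorted[8] = wwvu$vuwv  (last char: 'v')
Last column: uvvw$wwuv
Original string S is at sorted index 4

Answer: uvvw$wwuv
4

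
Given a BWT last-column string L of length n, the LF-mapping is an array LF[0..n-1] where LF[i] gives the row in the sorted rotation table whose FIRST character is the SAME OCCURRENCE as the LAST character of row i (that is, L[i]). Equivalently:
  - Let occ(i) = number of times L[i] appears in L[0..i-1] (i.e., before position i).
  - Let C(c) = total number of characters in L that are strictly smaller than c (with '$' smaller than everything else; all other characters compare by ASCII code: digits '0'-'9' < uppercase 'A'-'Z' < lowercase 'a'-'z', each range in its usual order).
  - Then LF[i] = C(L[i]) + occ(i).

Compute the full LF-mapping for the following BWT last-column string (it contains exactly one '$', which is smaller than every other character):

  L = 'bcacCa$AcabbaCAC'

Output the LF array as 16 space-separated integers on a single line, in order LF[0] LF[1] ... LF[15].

Answer: 10 13 6 14 3 7 0 1 15 8 11 12 9 4 2 5

Derivation:
Char counts: '$':1, 'A':2, 'C':3, 'a':4, 'b':3, 'c':3
C (first-col start): C('$')=0, C('A')=1, C('C')=3, C('a')=6, C('b')=10, C('c')=13
L[0]='b': occ=0, LF[0]=C('b')+0=10+0=10
L[1]='c': occ=0, LF[1]=C('c')+0=13+0=13
L[2]='a': occ=0, LF[2]=C('a')+0=6+0=6
L[3]='c': occ=1, LF[3]=C('c')+1=13+1=14
L[4]='C': occ=0, LF[4]=C('C')+0=3+0=3
L[5]='a': occ=1, LF[5]=C('a')+1=6+1=7
L[6]='$': occ=0, LF[6]=C('$')+0=0+0=0
L[7]='A': occ=0, LF[7]=C('A')+0=1+0=1
L[8]='c': occ=2, LF[8]=C('c')+2=13+2=15
L[9]='a': occ=2, LF[9]=C('a')+2=6+2=8
L[10]='b': occ=1, LF[10]=C('b')+1=10+1=11
L[11]='b': occ=2, LF[11]=C('b')+2=10+2=12
L[12]='a': occ=3, LF[12]=C('a')+3=6+3=9
L[13]='C': occ=1, LF[13]=C('C')+1=3+1=4
L[14]='A': occ=1, LF[14]=C('A')+1=1+1=2
L[15]='C': occ=2, LF[15]=C('C')+2=3+2=5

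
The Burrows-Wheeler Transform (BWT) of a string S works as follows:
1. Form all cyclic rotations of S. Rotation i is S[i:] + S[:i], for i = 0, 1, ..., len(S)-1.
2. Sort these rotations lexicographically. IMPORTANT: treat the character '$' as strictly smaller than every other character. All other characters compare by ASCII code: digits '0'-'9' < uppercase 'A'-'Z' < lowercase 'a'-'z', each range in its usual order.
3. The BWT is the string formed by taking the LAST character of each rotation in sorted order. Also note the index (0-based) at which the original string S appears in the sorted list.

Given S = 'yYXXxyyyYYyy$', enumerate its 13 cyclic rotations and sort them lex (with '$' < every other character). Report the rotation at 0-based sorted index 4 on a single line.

Answer: YYyy$yYXXxyyy

Derivation:
All 13 rotations (rotation i = S[i:]+S[:i]):
  rot[0] = yYXXxyyyYYyy$
  rot[1] = YXXxyyyYYyy$y
  rot[2] = XXxyyyYYyy$yY
  rot[3] = XxyyyYYyy$yYX
  rot[4] = xyyyYYyy$yYXX
  rot[5] = yyyYYyy$yYXXx
  rot[6] = yyYYyy$yYXXxy
  rot[7] = yYYyy$yYXXxyy
  rot[8] = YYyy$yYXXxyyy
  rot[9] = Yyy$yYXXxyyyY
  rot[10] = yy$yYXXxyyyYY
  rot[11] = y$yYXXxyyyYYy
  rot[12] = $yYXXxyyyYYyy
Sorted (with $ < everything):
  sorted[0] = $yYXXxyyyYYyy
  sorted[1] = XXxyyyYYyy$yY
  sorted[2] = XxyyyYYyy$yYX
  sorted[3] = YXXxyyyYYyy$y
  sorted[4] = YYyy$yYXXxyyy
  sorted[5] = Yyy$yYXXxyyyY
  sorted[6] = xyyyYYyy$yYXX
  sorted[7] = y$yYXXxyyyYYy
  sorted[8] = yYXXxyyyYYyy$
  sorted[9] = yYYyy$yYXXxyy
  sorted[10] = yy$yYXXxyyyYY
  sorted[11] = yyYYyy$yYXXxy
  sorted[12] = yyyYYyy$yYXXx
sorted[4] = YYyy$yYXXxyyy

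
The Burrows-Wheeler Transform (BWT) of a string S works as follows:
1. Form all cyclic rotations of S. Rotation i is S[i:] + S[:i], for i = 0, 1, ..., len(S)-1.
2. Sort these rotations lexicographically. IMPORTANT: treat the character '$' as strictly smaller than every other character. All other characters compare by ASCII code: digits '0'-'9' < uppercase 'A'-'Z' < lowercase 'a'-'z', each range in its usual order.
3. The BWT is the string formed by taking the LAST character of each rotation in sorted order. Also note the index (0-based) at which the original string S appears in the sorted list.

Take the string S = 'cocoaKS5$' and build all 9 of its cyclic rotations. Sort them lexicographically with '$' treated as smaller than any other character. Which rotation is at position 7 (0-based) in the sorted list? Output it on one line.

All 9 rotations (rotation i = S[i:]+S[:i]):
  rot[0] = cocoaKS5$
  rot[1] = ocoaKS5$c
  rot[2] = coaKS5$co
  rot[3] = oaKS5$coc
  rot[4] = aKS5$coco
  rot[5] = KS5$cocoa
  rot[6] = S5$cocoaK
  rot[7] = 5$cocoaKS
  rot[8] = $cocoaKS5
Sorted (with $ < everything):
  sorted[0] = $cocoaKS5
  sorted[1] = 5$cocoaKS
  sorted[2] = KS5$cocoa
  sorted[3] = S5$cocoaK
  sorted[4] = aKS5$coco
  sorted[5] = coaKS5$co
  sorted[6] = cocoaKS5$
  sorted[7] = oaKS5$coc
  sorted[8] = ocoaKS5$c
sorted[7] = oaKS5$coc

Answer: oaKS5$coc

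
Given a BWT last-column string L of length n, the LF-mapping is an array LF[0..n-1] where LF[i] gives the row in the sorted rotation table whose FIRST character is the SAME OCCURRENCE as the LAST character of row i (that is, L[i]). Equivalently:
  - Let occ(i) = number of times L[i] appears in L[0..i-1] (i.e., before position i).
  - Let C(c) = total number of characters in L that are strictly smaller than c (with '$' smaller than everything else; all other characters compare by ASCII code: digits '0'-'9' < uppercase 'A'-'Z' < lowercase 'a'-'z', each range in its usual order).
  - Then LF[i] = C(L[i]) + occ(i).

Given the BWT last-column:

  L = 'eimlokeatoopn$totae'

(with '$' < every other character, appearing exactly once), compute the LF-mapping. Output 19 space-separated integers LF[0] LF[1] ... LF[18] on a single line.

Answer: 3 6 9 8 11 7 4 1 16 12 13 15 10 0 17 14 18 2 5

Derivation:
Char counts: '$':1, 'a':2, 'e':3, 'i':1, 'k':1, 'l':1, 'm':1, 'n':1, 'o':4, 'p':1, 't':3
C (first-col start): C('$')=0, C('a')=1, C('e')=3, C('i')=6, C('k')=7, C('l')=8, C('m')=9, C('n')=10, C('o')=11, C('p')=15, C('t')=16
L[0]='e': occ=0, LF[0]=C('e')+0=3+0=3
L[1]='i': occ=0, LF[1]=C('i')+0=6+0=6
L[2]='m': occ=0, LF[2]=C('m')+0=9+0=9
L[3]='l': occ=0, LF[3]=C('l')+0=8+0=8
L[4]='o': occ=0, LF[4]=C('o')+0=11+0=11
L[5]='k': occ=0, LF[5]=C('k')+0=7+0=7
L[6]='e': occ=1, LF[6]=C('e')+1=3+1=4
L[7]='a': occ=0, LF[7]=C('a')+0=1+0=1
L[8]='t': occ=0, LF[8]=C('t')+0=16+0=16
L[9]='o': occ=1, LF[9]=C('o')+1=11+1=12
L[10]='o': occ=2, LF[10]=C('o')+2=11+2=13
L[11]='p': occ=0, LF[11]=C('p')+0=15+0=15
L[12]='n': occ=0, LF[12]=C('n')+0=10+0=10
L[13]='$': occ=0, LF[13]=C('$')+0=0+0=0
L[14]='t': occ=1, LF[14]=C('t')+1=16+1=17
L[15]='o': occ=3, LF[15]=C('o')+3=11+3=14
L[16]='t': occ=2, LF[16]=C('t')+2=16+2=18
L[17]='a': occ=1, LF[17]=C('a')+1=1+1=2
L[18]='e': occ=2, LF[18]=C('e')+2=3+2=5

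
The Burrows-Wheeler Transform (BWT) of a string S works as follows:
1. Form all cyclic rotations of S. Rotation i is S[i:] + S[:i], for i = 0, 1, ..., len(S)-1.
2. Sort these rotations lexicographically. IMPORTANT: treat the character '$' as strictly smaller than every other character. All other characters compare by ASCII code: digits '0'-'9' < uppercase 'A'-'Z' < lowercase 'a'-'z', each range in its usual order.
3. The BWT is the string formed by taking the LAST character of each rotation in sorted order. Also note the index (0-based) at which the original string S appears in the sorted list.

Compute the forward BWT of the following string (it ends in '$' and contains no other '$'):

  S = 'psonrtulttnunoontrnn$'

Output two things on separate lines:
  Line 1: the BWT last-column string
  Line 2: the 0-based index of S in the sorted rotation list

All 21 rotations (rotation i = S[i:]+S[:i]):
  rot[0] = psonrtulttnunoontrnn$
  rot[1] = sonrtulttnunoontrnn$p
  rot[2] = onrtulttnunoontrnn$ps
  rot[3] = nrtulttnunoontrnn$pso
  rot[4] = rtulttnunoontrnn$pson
  rot[5] = tulttnunoontrnn$psonr
  rot[6] = ulttnunoontrnn$psonrt
  rot[7] = lttnunoontrnn$psonrtu
  rot[8] = ttnunoontrnn$psonrtul
  rot[9] = tnunoontrnn$psonrtult
  rot[10] = nunoontrnn$psonrtultt
  rot[11] = unoontrnn$psonrtulttn
  rot[12] = noontrnn$psonrtulttnu
  rot[13] = oontrnn$psonrtulttnun
  rot[14] = ontrnn$psonrtulttnuno
  rot[15] = ntrnn$psonrtulttnunoo
  rot[16] = trnn$psonrtulttnunoon
  rot[17] = rnn$psonrtulttnunoont
  rot[18] = nn$psonrtulttnunoontr
  rot[19] = n$psonrtulttnunoontrn
  rot[20] = $psonrtulttnunoontrnn
Sorted (with $ < everything):
  sorted[0] = $psonrtulttnunoontrnn  (last char: 'n')
  sorted[1] = lttnunoontrnn$psonrtu  (last char: 'u')
  sorted[2] = n$psonrtulttnunoontrn  (last char: 'n')
  sorted[3] = nn$psonrtulttnunoontr  (last char: 'r')
  sorted[4] = noontrnn$psonrtulttnu  (last char: 'u')
  sorted[5] = nrtulttnunoontrnn$pso  (last char: 'o')
  sorted[6] = ntrnn$psonrtulttnunoo  (last char: 'o')
  sorted[7] = nunoontrnn$psonrtultt  (last char: 't')
  sorted[8] = onrtulttnunoontrnn$ps  (last char: 's')
  sorted[9] = ontrnn$psonrtulttnuno  (last char: 'o')
  sorted[10] = oontrnn$psonrtulttnun  (last char: 'n')
  sorted[11] = psonrtulttnunoontrnn$  (last char: '$')
  sorted[12] = rnn$psonrtulttnunoont  (last char: 't')
  sorted[13] = rtulttnunoontrnn$pson  (last char: 'n')
  sorted[14] = sonrtulttnunoontrnn$p  (last char: 'p')
  sorted[15] = tnunoontrnn$psonrtult  (last char: 't')
  sorted[16] = trnn$psonrtulttnunoon  (last char: 'n')
  sorted[17] = ttnunoontrnn$psonrtul  (last char: 'l')
  sorted[18] = tulttnunoontrnn$psonr  (last char: 'r')
  sorted[19] = ulttnunoontrnn$psonrt  (last char: 't')
  sorted[20] = unoontrnn$psonrtulttn  (last char: 'n')
Last column: nunruootson$tnptnlrtn
Original string S is at sorted index 11

Answer: nunruootson$tnptnlrtn
11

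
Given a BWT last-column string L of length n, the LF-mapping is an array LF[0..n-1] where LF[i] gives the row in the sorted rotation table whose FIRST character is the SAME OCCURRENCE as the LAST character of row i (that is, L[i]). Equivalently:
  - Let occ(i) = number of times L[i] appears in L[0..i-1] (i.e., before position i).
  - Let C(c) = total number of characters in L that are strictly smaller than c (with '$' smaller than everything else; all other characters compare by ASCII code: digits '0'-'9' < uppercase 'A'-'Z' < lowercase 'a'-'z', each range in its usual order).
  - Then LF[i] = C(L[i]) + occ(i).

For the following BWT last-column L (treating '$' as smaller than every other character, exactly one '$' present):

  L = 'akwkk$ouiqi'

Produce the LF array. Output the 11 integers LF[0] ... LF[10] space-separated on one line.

Char counts: '$':1, 'a':1, 'i':2, 'k':3, 'o':1, 'q':1, 'u':1, 'w':1
C (first-col start): C('$')=0, C('a')=1, C('i')=2, C('k')=4, C('o')=7, C('q')=8, C('u')=9, C('w')=10
L[0]='a': occ=0, LF[0]=C('a')+0=1+0=1
L[1]='k': occ=0, LF[1]=C('k')+0=4+0=4
L[2]='w': occ=0, LF[2]=C('w')+0=10+0=10
L[3]='k': occ=1, LF[3]=C('k')+1=4+1=5
L[4]='k': occ=2, LF[4]=C('k')+2=4+2=6
L[5]='$': occ=0, LF[5]=C('$')+0=0+0=0
L[6]='o': occ=0, LF[6]=C('o')+0=7+0=7
L[7]='u': occ=0, LF[7]=C('u')+0=9+0=9
L[8]='i': occ=0, LF[8]=C('i')+0=2+0=2
L[9]='q': occ=0, LF[9]=C('q')+0=8+0=8
L[10]='i': occ=1, LF[10]=C('i')+1=2+1=3

Answer: 1 4 10 5 6 0 7 9 2 8 3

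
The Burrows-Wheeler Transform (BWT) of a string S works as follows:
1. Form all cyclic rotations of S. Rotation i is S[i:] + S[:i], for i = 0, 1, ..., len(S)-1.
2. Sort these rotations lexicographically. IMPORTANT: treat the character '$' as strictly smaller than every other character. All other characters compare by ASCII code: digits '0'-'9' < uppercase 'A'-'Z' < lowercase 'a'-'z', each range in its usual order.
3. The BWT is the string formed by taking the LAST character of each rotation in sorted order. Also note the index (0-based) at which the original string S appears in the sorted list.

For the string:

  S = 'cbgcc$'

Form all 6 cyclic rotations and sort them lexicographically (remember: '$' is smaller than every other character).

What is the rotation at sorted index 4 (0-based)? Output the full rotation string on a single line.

All 6 rotations (rotation i = S[i:]+S[:i]):
  rot[0] = cbgcc$
  rot[1] = bgcc$c
  rot[2] = gcc$cb
  rot[3] = cc$cbg
  rot[4] = c$cbgc
  rot[5] = $cbgcc
Sorted (with $ < everything):
  sorted[0] = $cbgcc
  sorted[1] = bgcc$c
  sorted[2] = c$cbgc
  sorted[3] = cbgcc$
  sorted[4] = cc$cbg
  sorted[5] = gcc$cb
sorted[4] = cc$cbg

Answer: cc$cbg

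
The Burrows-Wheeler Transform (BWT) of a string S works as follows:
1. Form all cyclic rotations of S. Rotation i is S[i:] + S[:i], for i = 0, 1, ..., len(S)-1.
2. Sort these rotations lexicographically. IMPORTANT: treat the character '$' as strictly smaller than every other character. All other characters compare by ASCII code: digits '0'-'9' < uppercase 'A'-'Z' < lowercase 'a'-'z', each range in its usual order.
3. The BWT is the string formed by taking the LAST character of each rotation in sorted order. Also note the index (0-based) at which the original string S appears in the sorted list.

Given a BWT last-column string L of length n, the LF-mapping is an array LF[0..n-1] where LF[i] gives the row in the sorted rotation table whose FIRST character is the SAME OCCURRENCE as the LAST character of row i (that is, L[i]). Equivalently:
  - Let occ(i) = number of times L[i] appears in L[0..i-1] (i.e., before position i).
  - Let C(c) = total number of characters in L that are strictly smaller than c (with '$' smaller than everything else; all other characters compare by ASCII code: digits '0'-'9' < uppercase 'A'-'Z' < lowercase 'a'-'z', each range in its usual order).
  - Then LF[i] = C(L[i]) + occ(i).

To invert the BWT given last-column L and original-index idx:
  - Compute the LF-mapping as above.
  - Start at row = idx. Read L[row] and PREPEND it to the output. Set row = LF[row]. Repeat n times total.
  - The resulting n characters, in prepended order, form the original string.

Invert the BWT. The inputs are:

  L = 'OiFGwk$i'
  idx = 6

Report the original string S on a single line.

LF mapping: 3 4 1 2 7 6 0 5
Walk LF starting at row 6, prepending L[row]:
  step 1: row=6, L[6]='$', prepend. Next row=LF[6]=0
  step 2: row=0, L[0]='O', prepend. Next row=LF[0]=3
  step 3: row=3, L[3]='G', prepend. Next row=LF[3]=2
  step 4: row=2, L[2]='F', prepend. Next row=LF[2]=1
  step 5: row=1, L[1]='i', prepend. Next row=LF[1]=4
  step 6: row=4, L[4]='w', prepend. Next row=LF[4]=7
  step 7: row=7, L[7]='i', prepend. Next row=LF[7]=5
  step 8: row=5, L[5]='k', prepend. Next row=LF[5]=6
Reversed output: kiwiFGO$

Answer: kiwiFGO$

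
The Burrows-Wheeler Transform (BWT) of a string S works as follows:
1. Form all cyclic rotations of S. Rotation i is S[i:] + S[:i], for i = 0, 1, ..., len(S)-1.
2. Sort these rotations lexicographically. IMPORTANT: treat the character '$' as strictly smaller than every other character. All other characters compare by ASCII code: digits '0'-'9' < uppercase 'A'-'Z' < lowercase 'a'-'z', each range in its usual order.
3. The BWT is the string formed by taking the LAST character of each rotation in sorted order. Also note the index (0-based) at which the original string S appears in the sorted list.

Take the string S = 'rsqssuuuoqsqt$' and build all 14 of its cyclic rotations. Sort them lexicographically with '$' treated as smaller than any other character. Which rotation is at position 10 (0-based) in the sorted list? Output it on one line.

All 14 rotations (rotation i = S[i:]+S[:i]):
  rot[0] = rsqssuuuoqsqt$
  rot[1] = sqssuuuoqsqt$r
  rot[2] = qssuuuoqsqt$rs
  rot[3] = ssuuuoqsqt$rsq
  rot[4] = suuuoqsqt$rsqs
  rot[5] = uuuoqsqt$rsqss
  rot[6] = uuoqsqt$rsqssu
  rot[7] = uoqsqt$rsqssuu
  rot[8] = oqsqt$rsqssuuu
  rot[9] = qsqt$rsqssuuuo
  rot[10] = sqt$rsqssuuuoq
  rot[11] = qt$rsqssuuuoqs
  rot[12] = t$rsqssuuuoqsq
  rot[13] = $rsqssuuuoqsqt
Sorted (with $ < everything):
  sorted[0] = $rsqssuuuoqsqt
  sorted[1] = oqsqt$rsqssuuu
  sorted[2] = qsqt$rsqssuuuo
  sorted[3] = qssuuuoqsqt$rs
  sorted[4] = qt$rsqssuuuoqs
  sorted[5] = rsqssuuuoqsqt$
  sorted[6] = sqssuuuoqsqt$r
  sorted[7] = sqt$rsqssuuuoq
  sorted[8] = ssuuuoqsqt$rsq
  sorted[9] = suuuoqsqt$rsqs
  sorted[10] = t$rsqssuuuoqsq
  sorted[11] = uoqsqt$rsqssuu
  sorted[12] = uuoqsqt$rsqssu
  sorted[13] = uuuoqsqt$rsqss
sorted[10] = t$rsqssuuuoqsq

Answer: t$rsqssuuuoqsq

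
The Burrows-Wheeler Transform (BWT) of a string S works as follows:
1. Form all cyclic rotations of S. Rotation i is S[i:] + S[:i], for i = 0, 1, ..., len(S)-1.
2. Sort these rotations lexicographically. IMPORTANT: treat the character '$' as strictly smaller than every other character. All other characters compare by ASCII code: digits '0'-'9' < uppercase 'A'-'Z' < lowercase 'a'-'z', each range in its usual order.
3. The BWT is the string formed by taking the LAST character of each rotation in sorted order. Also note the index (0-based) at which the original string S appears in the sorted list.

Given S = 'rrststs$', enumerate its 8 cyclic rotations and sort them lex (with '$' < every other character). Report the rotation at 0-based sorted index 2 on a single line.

Answer: rststs$r

Derivation:
All 8 rotations (rotation i = S[i:]+S[:i]):
  rot[0] = rrststs$
  rot[1] = rststs$r
  rot[2] = ststs$rr
  rot[3] = tsts$rrs
  rot[4] = sts$rrst
  rot[5] = ts$rrsts
  rot[6] = s$rrstst
  rot[7] = $rrststs
Sorted (with $ < everything):
  sorted[0] = $rrststs
  sorted[1] = rrststs$
  sorted[2] = rststs$r
  sorted[3] = s$rrstst
  sorted[4] = sts$rrst
  sorted[5] = ststs$rr
  sorted[6] = ts$rrsts
  sorted[7] = tsts$rrs
sorted[2] = rststs$r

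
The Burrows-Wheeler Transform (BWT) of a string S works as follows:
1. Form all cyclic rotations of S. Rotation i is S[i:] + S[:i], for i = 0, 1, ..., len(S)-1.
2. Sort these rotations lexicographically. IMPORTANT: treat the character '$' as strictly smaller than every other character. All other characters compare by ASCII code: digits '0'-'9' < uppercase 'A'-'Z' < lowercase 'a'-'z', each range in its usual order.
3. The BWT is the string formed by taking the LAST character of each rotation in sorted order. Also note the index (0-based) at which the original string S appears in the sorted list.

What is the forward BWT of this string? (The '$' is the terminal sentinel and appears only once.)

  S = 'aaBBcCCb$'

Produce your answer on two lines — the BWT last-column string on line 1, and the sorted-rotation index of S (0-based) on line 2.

Answer: baBcCa$CB
6

Derivation:
All 9 rotations (rotation i = S[i:]+S[:i]):
  rot[0] = aaBBcCCb$
  rot[1] = aBBcCCb$a
  rot[2] = BBcCCb$aa
  rot[3] = BcCCb$aaB
  rot[4] = cCCb$aaBB
  rot[5] = CCb$aaBBc
  rot[6] = Cb$aaBBcC
  rot[7] = b$aaBBcCC
  rot[8] = $aaBBcCCb
Sorted (with $ < everything):
  sorted[0] = $aaBBcCCb  (last char: 'b')
  sorted[1] = BBcCCb$aa  (last char: 'a')
  sorted[2] = BcCCb$aaB  (last char: 'B')
  sorted[3] = CCb$aaBBc  (last char: 'c')
  sorted[4] = Cb$aaBBcC  (last char: 'C')
  sorted[5] = aBBcCCb$a  (last char: 'a')
  sorted[6] = aaBBcCCb$  (last char: '$')
  sorted[7] = b$aaBBcCC  (last char: 'C')
  sorted[8] = cCCb$aaBB  (last char: 'B')
Last column: baBcCa$CB
Original string S is at sorted index 6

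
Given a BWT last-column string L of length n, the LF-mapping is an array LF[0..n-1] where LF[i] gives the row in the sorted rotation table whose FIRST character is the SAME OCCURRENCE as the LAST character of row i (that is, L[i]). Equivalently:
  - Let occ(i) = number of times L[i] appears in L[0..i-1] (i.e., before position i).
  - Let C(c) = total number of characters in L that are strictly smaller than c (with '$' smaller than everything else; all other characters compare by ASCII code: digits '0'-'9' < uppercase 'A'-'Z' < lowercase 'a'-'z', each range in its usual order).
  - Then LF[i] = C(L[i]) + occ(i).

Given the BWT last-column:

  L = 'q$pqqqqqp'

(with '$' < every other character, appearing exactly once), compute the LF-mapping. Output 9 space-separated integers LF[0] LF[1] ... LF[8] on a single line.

Char counts: '$':1, 'p':2, 'q':6
C (first-col start): C('$')=0, C('p')=1, C('q')=3
L[0]='q': occ=0, LF[0]=C('q')+0=3+0=3
L[1]='$': occ=0, LF[1]=C('$')+0=0+0=0
L[2]='p': occ=0, LF[2]=C('p')+0=1+0=1
L[3]='q': occ=1, LF[3]=C('q')+1=3+1=4
L[4]='q': occ=2, LF[4]=C('q')+2=3+2=5
L[5]='q': occ=3, LF[5]=C('q')+3=3+3=6
L[6]='q': occ=4, LF[6]=C('q')+4=3+4=7
L[7]='q': occ=5, LF[7]=C('q')+5=3+5=8
L[8]='p': occ=1, LF[8]=C('p')+1=1+1=2

Answer: 3 0 1 4 5 6 7 8 2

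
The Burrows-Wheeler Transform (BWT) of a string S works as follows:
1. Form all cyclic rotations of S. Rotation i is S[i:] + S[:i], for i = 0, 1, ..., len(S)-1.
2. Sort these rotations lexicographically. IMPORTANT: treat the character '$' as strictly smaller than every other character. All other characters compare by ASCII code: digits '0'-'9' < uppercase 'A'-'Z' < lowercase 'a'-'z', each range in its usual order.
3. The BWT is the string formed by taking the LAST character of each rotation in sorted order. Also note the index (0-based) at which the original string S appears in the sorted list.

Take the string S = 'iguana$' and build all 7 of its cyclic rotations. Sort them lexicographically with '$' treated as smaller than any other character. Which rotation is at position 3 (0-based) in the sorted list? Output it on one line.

Answer: guana$i

Derivation:
All 7 rotations (rotation i = S[i:]+S[:i]):
  rot[0] = iguana$
  rot[1] = guana$i
  rot[2] = uana$ig
  rot[3] = ana$igu
  rot[4] = na$igua
  rot[5] = a$iguan
  rot[6] = $iguana
Sorted (with $ < everything):
  sorted[0] = $iguana
  sorted[1] = a$iguan
  sorted[2] = ana$igu
  sorted[3] = guana$i
  sorted[4] = iguana$
  sorted[5] = na$igua
  sorted[6] = uana$ig
sorted[3] = guana$i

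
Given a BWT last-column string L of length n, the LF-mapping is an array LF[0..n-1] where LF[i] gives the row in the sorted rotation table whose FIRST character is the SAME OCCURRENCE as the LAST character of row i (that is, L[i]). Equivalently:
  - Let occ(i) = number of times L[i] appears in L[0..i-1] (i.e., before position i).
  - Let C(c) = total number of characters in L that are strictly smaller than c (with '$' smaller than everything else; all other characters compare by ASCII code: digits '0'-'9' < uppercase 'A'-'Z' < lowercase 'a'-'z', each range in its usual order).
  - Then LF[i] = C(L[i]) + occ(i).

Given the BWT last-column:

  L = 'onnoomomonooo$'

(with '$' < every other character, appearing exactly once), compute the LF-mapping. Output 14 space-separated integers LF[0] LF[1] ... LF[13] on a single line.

Char counts: '$':1, 'm':2, 'n':3, 'o':8
C (first-col start): C('$')=0, C('m')=1, C('n')=3, C('o')=6
L[0]='o': occ=0, LF[0]=C('o')+0=6+0=6
L[1]='n': occ=0, LF[1]=C('n')+0=3+0=3
L[2]='n': occ=1, LF[2]=C('n')+1=3+1=4
L[3]='o': occ=1, LF[3]=C('o')+1=6+1=7
L[4]='o': occ=2, LF[4]=C('o')+2=6+2=8
L[5]='m': occ=0, LF[5]=C('m')+0=1+0=1
L[6]='o': occ=3, LF[6]=C('o')+3=6+3=9
L[7]='m': occ=1, LF[7]=C('m')+1=1+1=2
L[8]='o': occ=4, LF[8]=C('o')+4=6+4=10
L[9]='n': occ=2, LF[9]=C('n')+2=3+2=5
L[10]='o': occ=5, LF[10]=C('o')+5=6+5=11
L[11]='o': occ=6, LF[11]=C('o')+6=6+6=12
L[12]='o': occ=7, LF[12]=C('o')+7=6+7=13
L[13]='$': occ=0, LF[13]=C('$')+0=0+0=0

Answer: 6 3 4 7 8 1 9 2 10 5 11 12 13 0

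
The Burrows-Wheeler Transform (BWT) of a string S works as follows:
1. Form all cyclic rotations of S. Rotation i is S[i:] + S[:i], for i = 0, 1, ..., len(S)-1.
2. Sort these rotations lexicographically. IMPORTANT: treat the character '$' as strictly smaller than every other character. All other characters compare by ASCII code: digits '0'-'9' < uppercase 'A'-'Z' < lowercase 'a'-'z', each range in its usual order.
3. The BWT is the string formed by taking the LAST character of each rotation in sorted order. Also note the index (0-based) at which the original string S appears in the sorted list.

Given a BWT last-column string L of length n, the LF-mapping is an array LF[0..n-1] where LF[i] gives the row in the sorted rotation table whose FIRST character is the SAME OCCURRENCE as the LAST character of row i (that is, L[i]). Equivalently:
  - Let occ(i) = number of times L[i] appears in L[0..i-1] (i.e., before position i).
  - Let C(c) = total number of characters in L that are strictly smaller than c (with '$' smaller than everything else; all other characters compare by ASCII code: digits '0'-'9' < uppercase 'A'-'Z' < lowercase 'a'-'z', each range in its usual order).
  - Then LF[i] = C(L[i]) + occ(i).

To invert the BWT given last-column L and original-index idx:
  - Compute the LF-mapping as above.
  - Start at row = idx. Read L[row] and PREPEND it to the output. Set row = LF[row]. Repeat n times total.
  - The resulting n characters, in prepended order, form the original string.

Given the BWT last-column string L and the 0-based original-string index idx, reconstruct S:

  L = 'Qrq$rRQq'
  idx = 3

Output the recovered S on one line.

LF mapping: 1 6 4 0 7 3 2 5
Walk LF starting at row 3, prepending L[row]:
  step 1: row=3, L[3]='$', prepend. Next row=LF[3]=0
  step 2: row=0, L[0]='Q', prepend. Next row=LF[0]=1
  step 3: row=1, L[1]='r', prepend. Next row=LF[1]=6
  step 4: row=6, L[6]='Q', prepend. Next row=LF[6]=2
  step 5: row=2, L[2]='q', prepend. Next row=LF[2]=4
  step 6: row=4, L[4]='r', prepend. Next row=LF[4]=7
  step 7: row=7, L[7]='q', prepend. Next row=LF[7]=5
  step 8: row=5, L[5]='R', prepend. Next row=LF[5]=3
Reversed output: RqrqQrQ$

Answer: RqrqQrQ$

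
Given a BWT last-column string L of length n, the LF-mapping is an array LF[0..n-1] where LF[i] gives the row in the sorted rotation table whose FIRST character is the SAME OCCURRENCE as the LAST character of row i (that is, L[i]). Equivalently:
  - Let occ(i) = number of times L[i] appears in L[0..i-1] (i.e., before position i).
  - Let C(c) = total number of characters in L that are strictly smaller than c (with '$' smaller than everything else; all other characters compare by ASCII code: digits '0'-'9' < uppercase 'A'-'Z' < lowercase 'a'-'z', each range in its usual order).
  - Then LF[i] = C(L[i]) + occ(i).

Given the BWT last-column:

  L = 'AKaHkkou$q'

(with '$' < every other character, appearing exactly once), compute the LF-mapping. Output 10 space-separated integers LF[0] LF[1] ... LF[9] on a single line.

Char counts: '$':1, 'A':1, 'H':1, 'K':1, 'a':1, 'k':2, 'o':1, 'q':1, 'u':1
C (first-col start): C('$')=0, C('A')=1, C('H')=2, C('K')=3, C('a')=4, C('k')=5, C('o')=7, C('q')=8, C('u')=9
L[0]='A': occ=0, LF[0]=C('A')+0=1+0=1
L[1]='K': occ=0, LF[1]=C('K')+0=3+0=3
L[2]='a': occ=0, LF[2]=C('a')+0=4+0=4
L[3]='H': occ=0, LF[3]=C('H')+0=2+0=2
L[4]='k': occ=0, LF[4]=C('k')+0=5+0=5
L[5]='k': occ=1, LF[5]=C('k')+1=5+1=6
L[6]='o': occ=0, LF[6]=C('o')+0=7+0=7
L[7]='u': occ=0, LF[7]=C('u')+0=9+0=9
L[8]='$': occ=0, LF[8]=C('$')+0=0+0=0
L[9]='q': occ=0, LF[9]=C('q')+0=8+0=8

Answer: 1 3 4 2 5 6 7 9 0 8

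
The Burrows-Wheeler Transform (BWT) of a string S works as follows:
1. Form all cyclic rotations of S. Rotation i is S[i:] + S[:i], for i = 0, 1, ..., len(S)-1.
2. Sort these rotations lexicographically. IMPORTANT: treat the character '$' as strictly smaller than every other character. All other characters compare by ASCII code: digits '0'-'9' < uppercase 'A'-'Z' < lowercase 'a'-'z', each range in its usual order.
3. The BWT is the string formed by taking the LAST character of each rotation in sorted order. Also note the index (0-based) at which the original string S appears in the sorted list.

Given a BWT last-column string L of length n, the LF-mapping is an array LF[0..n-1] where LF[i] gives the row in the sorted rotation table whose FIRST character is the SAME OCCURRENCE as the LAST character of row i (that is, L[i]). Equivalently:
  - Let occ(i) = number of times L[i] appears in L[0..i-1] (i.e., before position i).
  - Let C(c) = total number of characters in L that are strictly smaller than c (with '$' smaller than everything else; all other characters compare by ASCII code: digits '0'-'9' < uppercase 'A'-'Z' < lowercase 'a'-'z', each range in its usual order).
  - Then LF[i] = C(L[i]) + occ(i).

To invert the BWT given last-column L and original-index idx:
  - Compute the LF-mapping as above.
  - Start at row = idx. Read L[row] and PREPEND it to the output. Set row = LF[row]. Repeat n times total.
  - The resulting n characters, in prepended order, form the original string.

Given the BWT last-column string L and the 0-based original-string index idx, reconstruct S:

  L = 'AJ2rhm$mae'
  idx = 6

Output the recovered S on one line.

LF mapping: 2 3 1 9 6 7 0 8 4 5
Walk LF starting at row 6, prepending L[row]:
  step 1: row=6, L[6]='$', prepend. Next row=LF[6]=0
  step 2: row=0, L[0]='A', prepend. Next row=LF[0]=2
  step 3: row=2, L[2]='2', prepend. Next row=LF[2]=1
  step 4: row=1, L[1]='J', prepend. Next row=LF[1]=3
  step 5: row=3, L[3]='r', prepend. Next row=LF[3]=9
  step 6: row=9, L[9]='e', prepend. Next row=LF[9]=5
  step 7: row=5, L[5]='m', prepend. Next row=LF[5]=7
  step 8: row=7, L[7]='m', prepend. Next row=LF[7]=8
  step 9: row=8, L[8]='a', prepend. Next row=LF[8]=4
  step 10: row=4, L[4]='h', prepend. Next row=LF[4]=6
Reversed output: hammerJ2A$

Answer: hammerJ2A$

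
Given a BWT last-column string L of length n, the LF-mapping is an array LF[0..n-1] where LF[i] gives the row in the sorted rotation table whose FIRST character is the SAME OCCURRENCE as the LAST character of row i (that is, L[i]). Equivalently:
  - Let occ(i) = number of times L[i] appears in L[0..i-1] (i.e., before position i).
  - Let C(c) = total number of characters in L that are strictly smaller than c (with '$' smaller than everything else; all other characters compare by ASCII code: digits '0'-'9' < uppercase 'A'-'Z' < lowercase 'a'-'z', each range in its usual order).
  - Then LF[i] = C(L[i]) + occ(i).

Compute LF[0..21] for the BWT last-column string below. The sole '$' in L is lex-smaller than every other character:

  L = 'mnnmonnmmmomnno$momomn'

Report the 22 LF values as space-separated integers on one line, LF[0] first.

Answer: 1 10 11 2 17 12 13 3 4 5 18 6 14 15 19 0 7 20 8 21 9 16

Derivation:
Char counts: '$':1, 'm':9, 'n':7, 'o':5
C (first-col start): C('$')=0, C('m')=1, C('n')=10, C('o')=17
L[0]='m': occ=0, LF[0]=C('m')+0=1+0=1
L[1]='n': occ=0, LF[1]=C('n')+0=10+0=10
L[2]='n': occ=1, LF[2]=C('n')+1=10+1=11
L[3]='m': occ=1, LF[3]=C('m')+1=1+1=2
L[4]='o': occ=0, LF[4]=C('o')+0=17+0=17
L[5]='n': occ=2, LF[5]=C('n')+2=10+2=12
L[6]='n': occ=3, LF[6]=C('n')+3=10+3=13
L[7]='m': occ=2, LF[7]=C('m')+2=1+2=3
L[8]='m': occ=3, LF[8]=C('m')+3=1+3=4
L[9]='m': occ=4, LF[9]=C('m')+4=1+4=5
L[10]='o': occ=1, LF[10]=C('o')+1=17+1=18
L[11]='m': occ=5, LF[11]=C('m')+5=1+5=6
L[12]='n': occ=4, LF[12]=C('n')+4=10+4=14
L[13]='n': occ=5, LF[13]=C('n')+5=10+5=15
L[14]='o': occ=2, LF[14]=C('o')+2=17+2=19
L[15]='$': occ=0, LF[15]=C('$')+0=0+0=0
L[16]='m': occ=6, LF[16]=C('m')+6=1+6=7
L[17]='o': occ=3, LF[17]=C('o')+3=17+3=20
L[18]='m': occ=7, LF[18]=C('m')+7=1+7=8
L[19]='o': occ=4, LF[19]=C('o')+4=17+4=21
L[20]='m': occ=8, LF[20]=C('m')+8=1+8=9
L[21]='n': occ=6, LF[21]=C('n')+6=10+6=16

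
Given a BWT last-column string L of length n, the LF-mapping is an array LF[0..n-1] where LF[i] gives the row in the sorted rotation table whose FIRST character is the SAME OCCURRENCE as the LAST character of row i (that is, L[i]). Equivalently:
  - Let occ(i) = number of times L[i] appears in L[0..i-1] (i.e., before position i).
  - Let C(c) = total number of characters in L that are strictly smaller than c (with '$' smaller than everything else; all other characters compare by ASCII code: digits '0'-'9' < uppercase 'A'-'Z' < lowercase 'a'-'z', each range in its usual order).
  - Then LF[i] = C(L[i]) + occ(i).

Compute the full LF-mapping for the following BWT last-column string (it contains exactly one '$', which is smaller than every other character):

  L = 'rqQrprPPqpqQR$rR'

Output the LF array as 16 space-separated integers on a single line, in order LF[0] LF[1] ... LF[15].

Answer: 12 9 3 13 7 14 1 2 10 8 11 4 5 0 15 6

Derivation:
Char counts: '$':1, 'P':2, 'Q':2, 'R':2, 'p':2, 'q':3, 'r':4
C (first-col start): C('$')=0, C('P')=1, C('Q')=3, C('R')=5, C('p')=7, C('q')=9, C('r')=12
L[0]='r': occ=0, LF[0]=C('r')+0=12+0=12
L[1]='q': occ=0, LF[1]=C('q')+0=9+0=9
L[2]='Q': occ=0, LF[2]=C('Q')+0=3+0=3
L[3]='r': occ=1, LF[3]=C('r')+1=12+1=13
L[4]='p': occ=0, LF[4]=C('p')+0=7+0=7
L[5]='r': occ=2, LF[5]=C('r')+2=12+2=14
L[6]='P': occ=0, LF[6]=C('P')+0=1+0=1
L[7]='P': occ=1, LF[7]=C('P')+1=1+1=2
L[8]='q': occ=1, LF[8]=C('q')+1=9+1=10
L[9]='p': occ=1, LF[9]=C('p')+1=7+1=8
L[10]='q': occ=2, LF[10]=C('q')+2=9+2=11
L[11]='Q': occ=1, LF[11]=C('Q')+1=3+1=4
L[12]='R': occ=0, LF[12]=C('R')+0=5+0=5
L[13]='$': occ=0, LF[13]=C('$')+0=0+0=0
L[14]='r': occ=3, LF[14]=C('r')+3=12+3=15
L[15]='R': occ=1, LF[15]=C('R')+1=5+1=6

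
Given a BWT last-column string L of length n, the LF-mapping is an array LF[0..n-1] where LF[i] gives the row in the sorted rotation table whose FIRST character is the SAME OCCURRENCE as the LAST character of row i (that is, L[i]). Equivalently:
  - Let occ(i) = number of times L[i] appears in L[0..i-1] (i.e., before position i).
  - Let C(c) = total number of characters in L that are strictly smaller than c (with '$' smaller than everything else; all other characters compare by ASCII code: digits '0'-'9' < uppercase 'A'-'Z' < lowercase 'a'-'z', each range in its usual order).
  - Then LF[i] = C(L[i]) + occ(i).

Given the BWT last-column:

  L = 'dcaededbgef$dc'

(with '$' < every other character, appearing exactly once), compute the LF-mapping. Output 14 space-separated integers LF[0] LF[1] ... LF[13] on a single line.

Char counts: '$':1, 'a':1, 'b':1, 'c':2, 'd':4, 'e':3, 'f':1, 'g':1
C (first-col start): C('$')=0, C('a')=1, C('b')=2, C('c')=3, C('d')=5, C('e')=9, C('f')=12, C('g')=13
L[0]='d': occ=0, LF[0]=C('d')+0=5+0=5
L[1]='c': occ=0, LF[1]=C('c')+0=3+0=3
L[2]='a': occ=0, LF[2]=C('a')+0=1+0=1
L[3]='e': occ=0, LF[3]=C('e')+0=9+0=9
L[4]='d': occ=1, LF[4]=C('d')+1=5+1=6
L[5]='e': occ=1, LF[5]=C('e')+1=9+1=10
L[6]='d': occ=2, LF[6]=C('d')+2=5+2=7
L[7]='b': occ=0, LF[7]=C('b')+0=2+0=2
L[8]='g': occ=0, LF[8]=C('g')+0=13+0=13
L[9]='e': occ=2, LF[9]=C('e')+2=9+2=11
L[10]='f': occ=0, LF[10]=C('f')+0=12+0=12
L[11]='$': occ=0, LF[11]=C('$')+0=0+0=0
L[12]='d': occ=3, LF[12]=C('d')+3=5+3=8
L[13]='c': occ=1, LF[13]=C('c')+1=3+1=4

Answer: 5 3 1 9 6 10 7 2 13 11 12 0 8 4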